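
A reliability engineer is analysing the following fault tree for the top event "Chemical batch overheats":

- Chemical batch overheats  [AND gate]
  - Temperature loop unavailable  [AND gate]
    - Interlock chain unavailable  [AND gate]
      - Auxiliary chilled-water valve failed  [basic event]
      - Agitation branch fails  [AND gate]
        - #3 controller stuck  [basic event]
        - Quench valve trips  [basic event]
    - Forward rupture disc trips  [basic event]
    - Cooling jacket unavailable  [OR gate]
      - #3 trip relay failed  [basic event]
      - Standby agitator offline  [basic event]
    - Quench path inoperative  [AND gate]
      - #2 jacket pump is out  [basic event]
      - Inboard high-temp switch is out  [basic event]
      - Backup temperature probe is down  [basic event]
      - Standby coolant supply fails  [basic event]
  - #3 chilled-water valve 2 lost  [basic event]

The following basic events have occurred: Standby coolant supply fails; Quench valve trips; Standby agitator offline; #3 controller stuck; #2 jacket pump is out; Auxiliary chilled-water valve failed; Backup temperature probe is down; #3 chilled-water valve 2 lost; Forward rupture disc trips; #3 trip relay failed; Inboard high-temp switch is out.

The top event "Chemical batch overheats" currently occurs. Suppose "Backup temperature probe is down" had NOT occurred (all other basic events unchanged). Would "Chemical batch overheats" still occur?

No

Counterfactual: set "Backup temperature probe is down" to not occurred.
Agitation branch fails [AND]: #3 controller stuck=occurs, Quench valve trips=occurs → all inputs occur → occurs.
Interlock chain unavailable [AND]: Auxiliary chilled-water valve failed=occurs, Agitation branch fails=occurs → all inputs occur → occurs.
Cooling jacket unavailable [OR]: #3 trip relay failed=occurs, Standby agitator offline=occurs → at least one input occurs → occurs.
Quench path inoperative [AND]: #2 jacket pump is out=occurs, Inboard high-temp switch is out=occurs, Backup temperature probe is down=not, Standby coolant supply fails=occurs → not all inputs occur → does not occur.
Temperature loop unavailable [AND]: Interlock chain unavailable=occurs, Forward rupture disc trips=occurs, Cooling jacket unavailable=occurs, Quench path inoperative=not → not all inputs occur → does not occur.
Chemical batch overheats [AND]: Temperature loop unavailable=not, #3 chilled-water valve 2 lost=occurs → not all inputs occur → does not occur.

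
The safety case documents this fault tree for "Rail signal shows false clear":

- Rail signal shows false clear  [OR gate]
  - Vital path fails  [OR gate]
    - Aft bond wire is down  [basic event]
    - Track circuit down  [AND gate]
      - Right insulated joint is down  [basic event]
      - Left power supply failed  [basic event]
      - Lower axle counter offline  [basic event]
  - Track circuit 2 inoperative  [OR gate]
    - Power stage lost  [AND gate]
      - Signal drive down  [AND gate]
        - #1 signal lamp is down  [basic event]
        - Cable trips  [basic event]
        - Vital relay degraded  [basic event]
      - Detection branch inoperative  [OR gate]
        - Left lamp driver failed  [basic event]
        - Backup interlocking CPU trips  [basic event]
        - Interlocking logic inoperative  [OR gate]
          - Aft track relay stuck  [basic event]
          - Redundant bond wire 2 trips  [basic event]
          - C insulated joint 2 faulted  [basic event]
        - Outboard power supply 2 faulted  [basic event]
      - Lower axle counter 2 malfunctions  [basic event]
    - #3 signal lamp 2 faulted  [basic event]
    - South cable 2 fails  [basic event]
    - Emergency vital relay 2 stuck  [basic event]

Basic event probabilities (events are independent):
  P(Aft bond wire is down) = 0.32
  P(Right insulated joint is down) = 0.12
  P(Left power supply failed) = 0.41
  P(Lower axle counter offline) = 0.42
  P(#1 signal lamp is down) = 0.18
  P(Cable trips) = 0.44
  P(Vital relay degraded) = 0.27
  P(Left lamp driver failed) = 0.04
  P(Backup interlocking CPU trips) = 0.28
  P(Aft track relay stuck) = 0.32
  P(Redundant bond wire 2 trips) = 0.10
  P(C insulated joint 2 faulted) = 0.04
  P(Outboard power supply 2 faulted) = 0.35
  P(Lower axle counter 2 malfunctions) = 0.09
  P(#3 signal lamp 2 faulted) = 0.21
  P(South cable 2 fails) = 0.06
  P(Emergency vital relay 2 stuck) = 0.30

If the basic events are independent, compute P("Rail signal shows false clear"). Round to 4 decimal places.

0.6543

P(Track circuit down) [AND] = 0.12 × 0.41 × 0.42 = 0.020664
P(Vital path fails) [OR] = 1 − (1−0.32) × (1−0.020664) = 0.334052
P(Signal drive down) [AND] = 0.18 × 0.44 × 0.27 = 0.021384
P(Interlocking logic inoperative) [OR] = 1 − (1−0.32) × (1−0.10) × (1−0.04) = 0.412480
P(Detection branch inoperative) [OR] = 1 − (1−0.04) × (1−0.28) × (1−0.412480) × (1−0.35) = 0.736039
P(Power stage lost) [AND] = 0.021384 × 0.736039 × 0.09 = 0.001417
P(Track circuit 2 inoperative) [OR] = 1 − (1−0.001417) × (1−0.21) × (1−0.06) × (1−0.30) = 0.480917
P(Rail signal shows false clear) [OR] = 1 − (1−0.334052) × (1−0.480917) = 0.654318
Rounded to 4 decimal places: P(Rail signal shows false clear) ≈ 0.6543.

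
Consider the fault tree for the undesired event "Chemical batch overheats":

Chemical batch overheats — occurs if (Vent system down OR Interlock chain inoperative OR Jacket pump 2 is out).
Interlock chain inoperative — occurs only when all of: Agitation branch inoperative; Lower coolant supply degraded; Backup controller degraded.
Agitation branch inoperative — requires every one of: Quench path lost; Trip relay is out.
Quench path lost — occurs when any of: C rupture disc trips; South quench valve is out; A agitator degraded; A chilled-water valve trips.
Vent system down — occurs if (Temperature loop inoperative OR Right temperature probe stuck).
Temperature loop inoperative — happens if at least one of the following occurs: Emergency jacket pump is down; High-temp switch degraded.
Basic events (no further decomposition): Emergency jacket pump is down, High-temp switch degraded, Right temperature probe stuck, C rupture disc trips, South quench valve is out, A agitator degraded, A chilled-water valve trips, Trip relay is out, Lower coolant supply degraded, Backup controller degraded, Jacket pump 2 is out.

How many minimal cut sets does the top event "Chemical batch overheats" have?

Temperature loop inoperative [OR]: union of children's cut sets → 2 cut set(s).
Vent system down [OR]: union of children's cut sets → 3 cut set(s).
Quench path lost [OR]: union of children's cut sets → 4 cut set(s).
Agitation branch inoperative [AND]: one cut set from each child combined → 4 × 1 = 4 cut set(s).
Interlock chain inoperative [AND]: one cut set from each child combined → 4 × 1 × 1 = 4 cut set(s).
Chemical batch overheats [OR]: union of children's cut sets → 8 cut set(s).
Minimal cut sets: {Emergency jacket pump is down}; {High-temp switch degraded}; {Right temperature probe stuck}; {Backup controller degraded, C rupture disc trips, Lower coolant supply degraded, Trip relay is out}; {Backup controller degraded, Lower coolant supply degraded, South quench valve is out, Trip relay is out}; {A agitator degraded, Backup controller degraded, Lower coolant supply degraded, Trip relay is out}; {A chilled-water valve trips, Backup controller degraded, Lower coolant supply degraded, Trip relay is out}; {Jacket pump 2 is out}.

8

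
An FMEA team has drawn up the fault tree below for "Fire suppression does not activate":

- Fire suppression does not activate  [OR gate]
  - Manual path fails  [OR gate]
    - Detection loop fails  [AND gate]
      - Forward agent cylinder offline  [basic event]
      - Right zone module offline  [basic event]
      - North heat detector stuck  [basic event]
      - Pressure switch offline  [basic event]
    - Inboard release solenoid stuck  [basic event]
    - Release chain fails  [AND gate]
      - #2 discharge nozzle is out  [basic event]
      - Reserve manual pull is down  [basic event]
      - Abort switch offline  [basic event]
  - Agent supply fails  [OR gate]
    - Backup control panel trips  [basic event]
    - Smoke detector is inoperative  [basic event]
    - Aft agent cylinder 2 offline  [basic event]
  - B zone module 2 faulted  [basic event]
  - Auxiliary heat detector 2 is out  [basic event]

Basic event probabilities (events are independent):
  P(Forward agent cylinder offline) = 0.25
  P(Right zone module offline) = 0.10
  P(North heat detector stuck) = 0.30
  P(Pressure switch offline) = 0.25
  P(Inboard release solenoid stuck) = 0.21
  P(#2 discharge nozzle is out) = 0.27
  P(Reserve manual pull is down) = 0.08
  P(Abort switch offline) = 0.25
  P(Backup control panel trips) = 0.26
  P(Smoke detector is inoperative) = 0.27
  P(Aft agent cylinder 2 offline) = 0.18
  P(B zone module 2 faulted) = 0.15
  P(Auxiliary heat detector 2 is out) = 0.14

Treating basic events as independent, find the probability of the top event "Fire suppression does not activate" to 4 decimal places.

P(Detection loop fails) [AND] = 0.25 × 0.10 × 0.30 × 0.25 = 0.001875
P(Release chain fails) [AND] = 0.27 × 0.08 × 0.25 = 0.005400
P(Manual path fails) [OR] = 1 − (1−0.001875) × (1−0.21) × (1−0.005400) = 0.215739
P(Agent supply fails) [OR] = 1 − (1−0.26) × (1−0.27) × (1−0.18) = 0.557036
P(Fire suppression does not activate) [OR] = 1 − (1−0.215739) × (1−0.557036) × (1−0.15) × (1−0.14) = 0.746051
Rounded to 4 decimal places: P(Fire suppression does not activate) ≈ 0.7461.

0.7461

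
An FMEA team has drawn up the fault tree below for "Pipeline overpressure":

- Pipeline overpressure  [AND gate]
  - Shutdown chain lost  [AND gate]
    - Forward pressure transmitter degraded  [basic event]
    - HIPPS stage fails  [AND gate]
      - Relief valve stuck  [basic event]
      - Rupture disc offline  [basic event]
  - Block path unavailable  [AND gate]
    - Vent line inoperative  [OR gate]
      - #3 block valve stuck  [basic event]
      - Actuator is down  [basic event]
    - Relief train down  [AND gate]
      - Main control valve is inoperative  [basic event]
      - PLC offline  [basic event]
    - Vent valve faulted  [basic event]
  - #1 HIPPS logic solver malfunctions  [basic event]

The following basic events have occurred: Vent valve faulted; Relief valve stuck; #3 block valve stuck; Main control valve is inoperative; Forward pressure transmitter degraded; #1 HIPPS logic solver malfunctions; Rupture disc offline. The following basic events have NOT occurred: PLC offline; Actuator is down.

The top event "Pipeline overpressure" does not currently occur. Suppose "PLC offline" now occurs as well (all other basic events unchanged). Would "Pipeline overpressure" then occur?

Yes

Counterfactual: set "PLC offline" to occurred.
HIPPS stage fails [AND]: Relief valve stuck=occurs, Rupture disc offline=occurs → all inputs occur → occurs.
Shutdown chain lost [AND]: Forward pressure transmitter degraded=occurs, HIPPS stage fails=occurs → all inputs occur → occurs.
Vent line inoperative [OR]: #3 block valve stuck=occurs, Actuator is down=not → at least one input occurs → occurs.
Relief train down [AND]: Main control valve is inoperative=occurs, PLC offline=occurs → all inputs occur → occurs.
Block path unavailable [AND]: Vent line inoperative=occurs, Relief train down=occurs, Vent valve faulted=occurs → all inputs occur → occurs.
Pipeline overpressure [AND]: Shutdown chain lost=occurs, Block path unavailable=occurs, #1 HIPPS logic solver malfunctions=occurs → all inputs occur → occurs.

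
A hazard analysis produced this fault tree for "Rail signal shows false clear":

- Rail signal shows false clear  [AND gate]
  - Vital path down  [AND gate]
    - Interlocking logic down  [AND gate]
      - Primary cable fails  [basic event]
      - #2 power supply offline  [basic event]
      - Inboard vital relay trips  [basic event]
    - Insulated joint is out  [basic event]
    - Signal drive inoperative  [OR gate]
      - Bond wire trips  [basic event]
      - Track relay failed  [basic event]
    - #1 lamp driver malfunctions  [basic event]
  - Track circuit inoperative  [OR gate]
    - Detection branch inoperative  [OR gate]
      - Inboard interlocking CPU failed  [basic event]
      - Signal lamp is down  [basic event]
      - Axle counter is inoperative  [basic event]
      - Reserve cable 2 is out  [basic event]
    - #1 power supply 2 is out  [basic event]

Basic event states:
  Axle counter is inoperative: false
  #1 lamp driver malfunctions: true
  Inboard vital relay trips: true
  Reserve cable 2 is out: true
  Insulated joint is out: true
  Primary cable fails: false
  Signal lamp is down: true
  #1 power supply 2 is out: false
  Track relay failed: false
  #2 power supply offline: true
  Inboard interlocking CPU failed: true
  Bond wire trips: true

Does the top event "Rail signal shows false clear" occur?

Interlocking logic down [AND]: Primary cable fails=not, #2 power supply offline=occurs, Inboard vital relay trips=occurs → not all inputs occur → does not occur.
Signal drive inoperative [OR]: Bond wire trips=occurs, Track relay failed=not → at least one input occurs → occurs.
Vital path down [AND]: Interlocking logic down=not, Insulated joint is out=occurs, Signal drive inoperative=occurs, #1 lamp driver malfunctions=occurs → not all inputs occur → does not occur.
Detection branch inoperative [OR]: Inboard interlocking CPU failed=occurs, Signal lamp is down=occurs, Axle counter is inoperative=not, Reserve cable 2 is out=occurs → at least one input occurs → occurs.
Track circuit inoperative [OR]: Detection branch inoperative=occurs, #1 power supply 2 is out=not → at least one input occurs → occurs.
Rail signal shows false clear [AND]: Vital path down=not, Track circuit inoperative=occurs → not all inputs occur → does not occur.

No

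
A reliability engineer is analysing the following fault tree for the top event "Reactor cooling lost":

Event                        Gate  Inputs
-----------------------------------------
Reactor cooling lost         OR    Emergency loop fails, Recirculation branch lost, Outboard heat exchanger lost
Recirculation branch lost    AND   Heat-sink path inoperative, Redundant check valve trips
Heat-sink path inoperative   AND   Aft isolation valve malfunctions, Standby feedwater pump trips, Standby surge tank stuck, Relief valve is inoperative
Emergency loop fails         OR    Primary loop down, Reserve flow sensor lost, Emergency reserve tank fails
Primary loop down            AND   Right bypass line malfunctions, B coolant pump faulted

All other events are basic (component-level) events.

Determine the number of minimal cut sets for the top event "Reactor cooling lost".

5

Primary loop down [AND]: one cut set from each child combined → 1 × 1 = 1 cut set(s).
Emergency loop fails [OR]: union of children's cut sets → 3 cut set(s).
Heat-sink path inoperative [AND]: one cut set from each child combined → 1 × 1 × 1 × 1 = 1 cut set(s).
Recirculation branch lost [AND]: one cut set from each child combined → 1 × 1 = 1 cut set(s).
Reactor cooling lost [OR]: union of children's cut sets → 5 cut set(s).
Minimal cut sets: {B coolant pump faulted, Right bypass line malfunctions}; {Reserve flow sensor lost}; {Emergency reserve tank fails}; {Aft isolation valve malfunctions, Redundant check valve trips, Relief valve is inoperative, Standby feedwater pump trips, Standby surge tank stuck}; {Outboard heat exchanger lost}.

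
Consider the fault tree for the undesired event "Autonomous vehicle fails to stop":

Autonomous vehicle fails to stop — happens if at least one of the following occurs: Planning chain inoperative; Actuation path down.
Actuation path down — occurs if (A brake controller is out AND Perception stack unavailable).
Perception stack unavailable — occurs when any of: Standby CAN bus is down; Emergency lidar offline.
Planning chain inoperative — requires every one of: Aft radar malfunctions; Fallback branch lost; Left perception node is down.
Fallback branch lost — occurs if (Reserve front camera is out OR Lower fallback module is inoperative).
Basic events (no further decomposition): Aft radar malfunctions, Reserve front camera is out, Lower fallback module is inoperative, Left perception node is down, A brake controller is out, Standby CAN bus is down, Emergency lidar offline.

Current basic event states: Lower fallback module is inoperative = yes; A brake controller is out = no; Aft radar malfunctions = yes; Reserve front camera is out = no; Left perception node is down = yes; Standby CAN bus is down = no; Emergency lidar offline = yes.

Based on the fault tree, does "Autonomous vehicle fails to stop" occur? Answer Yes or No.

Yes

Fallback branch lost [OR]: Reserve front camera is out=not, Lower fallback module is inoperative=occurs → at least one input occurs → occurs.
Planning chain inoperative [AND]: Aft radar malfunctions=occurs, Fallback branch lost=occurs, Left perception node is down=occurs → all inputs occur → occurs.
Perception stack unavailable [OR]: Standby CAN bus is down=not, Emergency lidar offline=occurs → at least one input occurs → occurs.
Actuation path down [AND]: A brake controller is out=not, Perception stack unavailable=occurs → not all inputs occur → does not occur.
Autonomous vehicle fails to stop [OR]: Planning chain inoperative=occurs, Actuation path down=not → at least one input occurs → occurs.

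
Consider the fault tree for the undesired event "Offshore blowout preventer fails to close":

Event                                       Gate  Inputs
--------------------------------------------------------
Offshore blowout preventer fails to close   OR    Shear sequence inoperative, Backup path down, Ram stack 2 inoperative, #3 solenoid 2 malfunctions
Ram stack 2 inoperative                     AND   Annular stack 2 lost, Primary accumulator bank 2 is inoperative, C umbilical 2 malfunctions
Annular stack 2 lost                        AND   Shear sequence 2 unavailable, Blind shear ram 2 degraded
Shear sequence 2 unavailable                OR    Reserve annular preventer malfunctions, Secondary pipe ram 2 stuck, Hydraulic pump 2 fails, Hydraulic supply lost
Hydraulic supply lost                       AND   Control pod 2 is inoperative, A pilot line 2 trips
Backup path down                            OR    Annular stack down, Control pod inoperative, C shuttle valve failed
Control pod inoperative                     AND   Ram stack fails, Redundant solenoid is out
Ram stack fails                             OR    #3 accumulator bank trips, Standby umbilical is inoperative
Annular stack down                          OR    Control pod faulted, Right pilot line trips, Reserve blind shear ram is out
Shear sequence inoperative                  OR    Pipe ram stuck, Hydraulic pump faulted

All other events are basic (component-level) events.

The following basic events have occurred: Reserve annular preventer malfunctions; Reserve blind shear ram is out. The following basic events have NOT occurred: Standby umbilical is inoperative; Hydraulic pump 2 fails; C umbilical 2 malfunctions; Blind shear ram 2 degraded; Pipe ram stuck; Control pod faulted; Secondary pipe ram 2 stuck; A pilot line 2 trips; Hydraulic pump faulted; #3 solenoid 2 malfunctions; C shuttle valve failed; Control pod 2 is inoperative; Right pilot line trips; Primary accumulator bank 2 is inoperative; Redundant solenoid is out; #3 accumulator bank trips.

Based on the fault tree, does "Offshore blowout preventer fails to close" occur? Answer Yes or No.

Yes

Shear sequence inoperative [OR]: Pipe ram stuck=not, Hydraulic pump faulted=not → no input occurs → does not occur.
Annular stack down [OR]: Control pod faulted=not, Right pilot line trips=not, Reserve blind shear ram is out=occurs → at least one input occurs → occurs.
Ram stack fails [OR]: #3 accumulator bank trips=not, Standby umbilical is inoperative=not → no input occurs → does not occur.
Control pod inoperative [AND]: Ram stack fails=not, Redundant solenoid is out=not → not all inputs occur → does not occur.
Backup path down [OR]: Annular stack down=occurs, Control pod inoperative=not, C shuttle valve failed=not → at least one input occurs → occurs.
Hydraulic supply lost [AND]: Control pod 2 is inoperative=not, A pilot line 2 trips=not → not all inputs occur → does not occur.
Shear sequence 2 unavailable [OR]: Reserve annular preventer malfunctions=occurs, Secondary pipe ram 2 stuck=not, Hydraulic pump 2 fails=not, Hydraulic supply lost=not → at least one input occurs → occurs.
Annular stack 2 lost [AND]: Shear sequence 2 unavailable=occurs, Blind shear ram 2 degraded=not → not all inputs occur → does not occur.
Ram stack 2 inoperative [AND]: Annular stack 2 lost=not, Primary accumulator bank 2 is inoperative=not, C umbilical 2 malfunctions=not → not all inputs occur → does not occur.
Offshore blowout preventer fails to close [OR]: Shear sequence inoperative=not, Backup path down=occurs, Ram stack 2 inoperative=not, #3 solenoid 2 malfunctions=not → at least one input occurs → occurs.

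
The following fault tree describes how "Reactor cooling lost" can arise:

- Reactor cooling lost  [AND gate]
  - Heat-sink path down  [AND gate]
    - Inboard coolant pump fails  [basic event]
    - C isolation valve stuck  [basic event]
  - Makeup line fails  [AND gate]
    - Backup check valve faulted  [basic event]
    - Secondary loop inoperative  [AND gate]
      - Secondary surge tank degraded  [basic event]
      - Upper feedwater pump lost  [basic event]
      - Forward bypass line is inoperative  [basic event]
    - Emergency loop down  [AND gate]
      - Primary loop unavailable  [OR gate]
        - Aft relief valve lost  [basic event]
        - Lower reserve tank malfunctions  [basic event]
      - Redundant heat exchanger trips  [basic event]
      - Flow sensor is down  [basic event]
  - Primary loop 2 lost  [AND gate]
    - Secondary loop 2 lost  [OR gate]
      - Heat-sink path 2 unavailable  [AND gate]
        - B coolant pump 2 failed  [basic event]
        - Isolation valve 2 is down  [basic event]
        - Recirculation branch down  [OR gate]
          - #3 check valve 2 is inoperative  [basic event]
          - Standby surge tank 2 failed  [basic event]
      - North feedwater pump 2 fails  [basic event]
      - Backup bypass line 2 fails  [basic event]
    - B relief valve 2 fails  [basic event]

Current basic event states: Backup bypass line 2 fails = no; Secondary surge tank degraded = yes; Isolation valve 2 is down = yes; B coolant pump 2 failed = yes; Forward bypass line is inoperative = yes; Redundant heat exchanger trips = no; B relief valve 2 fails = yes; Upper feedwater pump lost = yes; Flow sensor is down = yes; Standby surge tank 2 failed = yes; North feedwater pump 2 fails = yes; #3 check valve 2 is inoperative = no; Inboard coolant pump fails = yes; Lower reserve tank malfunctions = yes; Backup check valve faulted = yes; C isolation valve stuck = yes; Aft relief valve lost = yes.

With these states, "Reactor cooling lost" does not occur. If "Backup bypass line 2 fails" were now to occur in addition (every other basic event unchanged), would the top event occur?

Counterfactual: set "Backup bypass line 2 fails" to occurred.
Heat-sink path down [AND]: Inboard coolant pump fails=occurs, C isolation valve stuck=occurs → all inputs occur → occurs.
Secondary loop inoperative [AND]: Secondary surge tank degraded=occurs, Upper feedwater pump lost=occurs, Forward bypass line is inoperative=occurs → all inputs occur → occurs.
Primary loop unavailable [OR]: Aft relief valve lost=occurs, Lower reserve tank malfunctions=occurs → at least one input occurs → occurs.
Emergency loop down [AND]: Primary loop unavailable=occurs, Redundant heat exchanger trips=not, Flow sensor is down=occurs → not all inputs occur → does not occur.
Makeup line fails [AND]: Backup check valve faulted=occurs, Secondary loop inoperative=occurs, Emergency loop down=not → not all inputs occur → does not occur.
Recirculation branch down [OR]: #3 check valve 2 is inoperative=not, Standby surge tank 2 failed=occurs → at least one input occurs → occurs.
Heat-sink path 2 unavailable [AND]: B coolant pump 2 failed=occurs, Isolation valve 2 is down=occurs, Recirculation branch down=occurs → all inputs occur → occurs.
Secondary loop 2 lost [OR]: Heat-sink path 2 unavailable=occurs, North feedwater pump 2 fails=occurs, Backup bypass line 2 fails=occurs → at least one input occurs → occurs.
Primary loop 2 lost [AND]: Secondary loop 2 lost=occurs, B relief valve 2 fails=occurs → all inputs occur → occurs.
Reactor cooling lost [AND]: Heat-sink path down=occurs, Makeup line fails=not, Primary loop 2 lost=occurs → not all inputs occur → does not occur.

No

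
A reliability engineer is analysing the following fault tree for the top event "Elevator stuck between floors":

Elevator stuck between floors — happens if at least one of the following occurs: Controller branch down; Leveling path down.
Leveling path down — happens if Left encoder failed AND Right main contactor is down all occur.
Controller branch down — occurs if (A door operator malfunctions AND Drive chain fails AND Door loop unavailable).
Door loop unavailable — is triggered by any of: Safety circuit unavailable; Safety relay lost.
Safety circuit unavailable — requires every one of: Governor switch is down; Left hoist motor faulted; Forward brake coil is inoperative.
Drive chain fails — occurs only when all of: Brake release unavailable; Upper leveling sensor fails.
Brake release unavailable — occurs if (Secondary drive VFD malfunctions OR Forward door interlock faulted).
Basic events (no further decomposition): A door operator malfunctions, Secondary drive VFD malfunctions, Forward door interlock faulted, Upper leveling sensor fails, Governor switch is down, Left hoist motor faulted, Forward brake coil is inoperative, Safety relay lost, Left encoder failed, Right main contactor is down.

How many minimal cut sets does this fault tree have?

5

Brake release unavailable [OR]: union of children's cut sets → 2 cut set(s).
Drive chain fails [AND]: one cut set from each child combined → 2 × 1 = 2 cut set(s).
Safety circuit unavailable [AND]: one cut set from each child combined → 1 × 1 × 1 = 1 cut set(s).
Door loop unavailable [OR]: union of children's cut sets → 2 cut set(s).
Controller branch down [AND]: one cut set from each child combined → 1 × 2 × 2 = 4 cut set(s).
Leveling path down [AND]: one cut set from each child combined → 1 × 1 = 1 cut set(s).
Elevator stuck between floors [OR]: union of children's cut sets → 5 cut set(s).
Minimal cut sets: {A door operator malfunctions, Forward brake coil is inoperative, Governor switch is down, Left hoist motor faulted, Secondary drive VFD malfunctions, Upper leveling sensor fails}; {A door operator malfunctions, Safety relay lost, Secondary drive VFD malfunctions, Upper leveling sensor fails}; {A door operator malfunctions, Forward brake coil is inoperative, Forward door interlock faulted, Governor switch is down, Left hoist motor faulted, Upper leveling sensor fails}; {A door operator malfunctions, Forward door interlock faulted, Safety relay lost, Upper leveling sensor fails}; {Left encoder failed, Right main contactor is down}.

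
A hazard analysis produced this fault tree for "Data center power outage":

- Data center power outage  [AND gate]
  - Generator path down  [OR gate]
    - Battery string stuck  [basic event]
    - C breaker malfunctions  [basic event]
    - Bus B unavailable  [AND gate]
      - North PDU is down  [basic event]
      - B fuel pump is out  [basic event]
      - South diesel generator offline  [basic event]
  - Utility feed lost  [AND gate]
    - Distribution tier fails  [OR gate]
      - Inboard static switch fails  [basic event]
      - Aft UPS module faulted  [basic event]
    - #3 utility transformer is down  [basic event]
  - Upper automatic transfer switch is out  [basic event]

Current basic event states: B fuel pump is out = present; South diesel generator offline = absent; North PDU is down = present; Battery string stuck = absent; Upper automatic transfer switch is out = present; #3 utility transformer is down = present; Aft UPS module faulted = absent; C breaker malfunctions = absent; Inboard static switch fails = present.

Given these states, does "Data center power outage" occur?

Bus B unavailable [AND]: North PDU is down=occurs, B fuel pump is out=occurs, South diesel generator offline=not → not all inputs occur → does not occur.
Generator path down [OR]: Battery string stuck=not, C breaker malfunctions=not, Bus B unavailable=not → no input occurs → does not occur.
Distribution tier fails [OR]: Inboard static switch fails=occurs, Aft UPS module faulted=not → at least one input occurs → occurs.
Utility feed lost [AND]: Distribution tier fails=occurs, #3 utility transformer is down=occurs → all inputs occur → occurs.
Data center power outage [AND]: Generator path down=not, Utility feed lost=occurs, Upper automatic transfer switch is out=occurs → not all inputs occur → does not occur.

No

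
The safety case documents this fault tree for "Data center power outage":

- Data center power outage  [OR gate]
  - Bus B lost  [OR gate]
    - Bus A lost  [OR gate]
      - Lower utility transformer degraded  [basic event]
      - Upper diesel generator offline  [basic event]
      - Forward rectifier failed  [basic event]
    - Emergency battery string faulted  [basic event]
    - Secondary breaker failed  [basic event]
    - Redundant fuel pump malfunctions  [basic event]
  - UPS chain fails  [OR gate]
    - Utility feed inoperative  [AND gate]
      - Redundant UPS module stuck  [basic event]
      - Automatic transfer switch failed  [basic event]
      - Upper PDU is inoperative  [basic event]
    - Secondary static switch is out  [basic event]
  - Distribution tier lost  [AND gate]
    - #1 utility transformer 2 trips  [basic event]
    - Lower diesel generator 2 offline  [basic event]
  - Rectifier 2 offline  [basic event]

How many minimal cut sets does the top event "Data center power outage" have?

Bus A lost [OR]: union of children's cut sets → 3 cut set(s).
Bus B lost [OR]: union of children's cut sets → 6 cut set(s).
Utility feed inoperative [AND]: one cut set from each child combined → 1 × 1 × 1 = 1 cut set(s).
UPS chain fails [OR]: union of children's cut sets → 2 cut set(s).
Distribution tier lost [AND]: one cut set from each child combined → 1 × 1 = 1 cut set(s).
Data center power outage [OR]: union of children's cut sets → 10 cut set(s).
Minimal cut sets: {Lower utility transformer degraded}; {Upper diesel generator offline}; {Forward rectifier failed}; {Emergency battery string faulted}; {Secondary breaker failed}; {Redundant fuel pump malfunctions}; {Automatic transfer switch failed, Redundant UPS module stuck, Upper PDU is inoperative}; {Secondary static switch is out}; {#1 utility transformer 2 trips, Lower diesel generator 2 offline}; {Rectifier 2 offline}.

10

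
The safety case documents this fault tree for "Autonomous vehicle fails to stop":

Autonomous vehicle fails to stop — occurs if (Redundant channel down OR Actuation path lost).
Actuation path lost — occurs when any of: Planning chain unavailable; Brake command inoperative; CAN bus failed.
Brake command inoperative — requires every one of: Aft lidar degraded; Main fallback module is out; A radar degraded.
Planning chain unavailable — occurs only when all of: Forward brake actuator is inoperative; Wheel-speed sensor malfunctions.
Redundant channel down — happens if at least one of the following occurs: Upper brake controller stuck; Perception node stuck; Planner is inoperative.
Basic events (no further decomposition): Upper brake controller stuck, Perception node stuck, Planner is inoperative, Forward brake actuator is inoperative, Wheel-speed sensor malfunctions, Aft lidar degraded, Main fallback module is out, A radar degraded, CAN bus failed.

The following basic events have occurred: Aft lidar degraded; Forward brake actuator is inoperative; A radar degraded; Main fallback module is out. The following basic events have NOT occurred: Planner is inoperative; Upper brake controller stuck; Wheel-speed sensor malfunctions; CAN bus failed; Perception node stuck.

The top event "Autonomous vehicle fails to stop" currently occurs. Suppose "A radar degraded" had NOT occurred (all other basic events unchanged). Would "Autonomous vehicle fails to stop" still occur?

No

Counterfactual: set "A radar degraded" to not occurred.
Redundant channel down [OR]: Upper brake controller stuck=not, Perception node stuck=not, Planner is inoperative=not → no input occurs → does not occur.
Planning chain unavailable [AND]: Forward brake actuator is inoperative=occurs, Wheel-speed sensor malfunctions=not → not all inputs occur → does not occur.
Brake command inoperative [AND]: Aft lidar degraded=occurs, Main fallback module is out=occurs, A radar degraded=not → not all inputs occur → does not occur.
Actuation path lost [OR]: Planning chain unavailable=not, Brake command inoperative=not, CAN bus failed=not → no input occurs → does not occur.
Autonomous vehicle fails to stop [OR]: Redundant channel down=not, Actuation path lost=not → no input occurs → does not occur.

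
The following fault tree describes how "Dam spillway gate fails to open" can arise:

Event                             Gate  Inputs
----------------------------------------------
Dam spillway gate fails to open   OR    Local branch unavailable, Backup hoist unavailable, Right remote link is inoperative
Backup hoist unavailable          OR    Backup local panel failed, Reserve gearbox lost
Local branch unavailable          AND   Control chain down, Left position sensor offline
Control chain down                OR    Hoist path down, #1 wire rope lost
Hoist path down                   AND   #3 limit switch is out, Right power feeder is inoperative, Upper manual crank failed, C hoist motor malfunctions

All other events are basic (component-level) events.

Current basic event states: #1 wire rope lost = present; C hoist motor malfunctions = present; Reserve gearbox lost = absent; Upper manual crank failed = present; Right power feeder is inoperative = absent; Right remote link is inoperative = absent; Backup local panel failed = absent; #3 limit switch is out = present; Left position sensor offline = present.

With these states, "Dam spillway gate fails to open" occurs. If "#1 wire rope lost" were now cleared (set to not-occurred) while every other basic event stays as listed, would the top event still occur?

Counterfactual: set "#1 wire rope lost" to not occurred.
Hoist path down [AND]: #3 limit switch is out=occurs, Right power feeder is inoperative=not, Upper manual crank failed=occurs, C hoist motor malfunctions=occurs → not all inputs occur → does not occur.
Control chain down [OR]: Hoist path down=not, #1 wire rope lost=not → no input occurs → does not occur.
Local branch unavailable [AND]: Control chain down=not, Left position sensor offline=occurs → not all inputs occur → does not occur.
Backup hoist unavailable [OR]: Backup local panel failed=not, Reserve gearbox lost=not → no input occurs → does not occur.
Dam spillway gate fails to open [OR]: Local branch unavailable=not, Backup hoist unavailable=not, Right remote link is inoperative=not → no input occurs → does not occur.

No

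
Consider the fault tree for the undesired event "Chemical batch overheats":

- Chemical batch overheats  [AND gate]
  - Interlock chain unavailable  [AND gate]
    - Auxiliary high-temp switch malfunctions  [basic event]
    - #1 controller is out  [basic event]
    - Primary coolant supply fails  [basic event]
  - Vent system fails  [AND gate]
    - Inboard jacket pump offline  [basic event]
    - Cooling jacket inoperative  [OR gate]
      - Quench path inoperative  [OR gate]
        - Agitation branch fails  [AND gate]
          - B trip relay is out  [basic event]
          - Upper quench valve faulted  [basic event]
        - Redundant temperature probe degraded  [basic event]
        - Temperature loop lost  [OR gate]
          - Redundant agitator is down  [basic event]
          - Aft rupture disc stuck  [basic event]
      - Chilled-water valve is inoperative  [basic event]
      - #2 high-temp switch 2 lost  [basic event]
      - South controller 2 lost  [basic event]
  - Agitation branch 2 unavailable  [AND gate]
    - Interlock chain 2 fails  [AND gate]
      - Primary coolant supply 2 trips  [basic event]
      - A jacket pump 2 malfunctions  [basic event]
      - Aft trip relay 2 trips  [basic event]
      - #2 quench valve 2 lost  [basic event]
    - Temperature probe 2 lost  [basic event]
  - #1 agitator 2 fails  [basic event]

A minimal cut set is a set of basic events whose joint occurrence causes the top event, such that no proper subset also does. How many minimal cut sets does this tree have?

Interlock chain unavailable [AND]: one cut set from each child combined → 1 × 1 × 1 = 1 cut set(s).
Agitation branch fails [AND]: one cut set from each child combined → 1 × 1 = 1 cut set(s).
Temperature loop lost [OR]: union of children's cut sets → 2 cut set(s).
Quench path inoperative [OR]: union of children's cut sets → 4 cut set(s).
Cooling jacket inoperative [OR]: union of children's cut sets → 7 cut set(s).
Vent system fails [AND]: one cut set from each child combined → 1 × 7 = 7 cut set(s).
Interlock chain 2 fails [AND]: one cut set from each child combined → 1 × 1 × 1 × 1 = 1 cut set(s).
Agitation branch 2 unavailable [AND]: one cut set from each child combined → 1 × 1 = 1 cut set(s).
Chemical batch overheats [AND]: one cut set from each child combined → 1 × 7 × 1 × 1 = 7 cut set(s).
Minimal cut sets: {#1 agitator 2 fails, #1 controller is out, #2 quench valve 2 lost, A jacket pump 2 malfunctions, Aft trip relay 2 trips, Auxiliary high-temp switch malfunctions, B trip relay is out, Inboard jacket pump offline, Primary coolant supply 2 trips, Primary coolant supply fails, Temperature probe 2 lost, Upper quench valve faulted}; {#1 agitator 2 fails, #1 controller is out, #2 quench valve 2 lost, A jacket pump 2 malfunctions, Aft trip relay 2 trips, Auxiliary high-temp switch malfunctions, Inboard jacket pump offline, Primary coolant supply 2 trips, Primary coolant supply fails, Redundant temperature probe degraded, Temperature probe 2 lost}; {#1 agitator 2 fails, #1 controller is out, #2 quench valve 2 lost, A jacket pump 2 malfunctions, Aft trip relay 2 trips, Auxiliary high-temp switch malfunctions, Inboard jacket pump offline, Primary coolant supply 2 trips, Primary coolant supply fails, Redundant agitator is down, Temperature probe 2 lost}; {#1 agitator 2 fails, #1 controller is out, #2 quench valve 2 lost, A jacket pump 2 malfunctions, Aft rupture disc stuck, Aft trip relay 2 trips, Auxiliary high-temp switch malfunctions, Inboard jacket pump offline, Primary coolant supply 2 trips, Primary coolant supply fails, Temperature probe 2 lost}; {#1 agitator 2 fails, #1 controller is out, #2 quench valve 2 lost, A jacket pump 2 malfunctions, Aft trip relay 2 trips, Auxiliary high-temp switch malfunctions, Chilled-water valve is inoperative, Inboard jacket pump offline, Primary coolant supply 2 trips, Primary coolant supply fails, Temperature probe 2 lost}; {#1 agitator 2 fails, #1 controller is out, #2 high-temp switch 2 lost, #2 quench valve 2 lost, A jacket pump 2 malfunctions, Aft trip relay 2 trips, Auxiliary high-temp switch malfunctions, Inboard jacket pump offline, Primary coolant supply 2 trips, Primary coolant supply fails, Temperature probe 2 lost}; {#1 agitator 2 fails, #1 controller is out, #2 quench valve 2 lost, A jacket pump 2 malfunctions, Aft trip relay 2 trips, Auxiliary high-temp switch malfunctions, Inboard jacket pump offline, Primary coolant supply 2 trips, Primary coolant supply fails, South controller 2 lost, Temperature probe 2 lost}.

7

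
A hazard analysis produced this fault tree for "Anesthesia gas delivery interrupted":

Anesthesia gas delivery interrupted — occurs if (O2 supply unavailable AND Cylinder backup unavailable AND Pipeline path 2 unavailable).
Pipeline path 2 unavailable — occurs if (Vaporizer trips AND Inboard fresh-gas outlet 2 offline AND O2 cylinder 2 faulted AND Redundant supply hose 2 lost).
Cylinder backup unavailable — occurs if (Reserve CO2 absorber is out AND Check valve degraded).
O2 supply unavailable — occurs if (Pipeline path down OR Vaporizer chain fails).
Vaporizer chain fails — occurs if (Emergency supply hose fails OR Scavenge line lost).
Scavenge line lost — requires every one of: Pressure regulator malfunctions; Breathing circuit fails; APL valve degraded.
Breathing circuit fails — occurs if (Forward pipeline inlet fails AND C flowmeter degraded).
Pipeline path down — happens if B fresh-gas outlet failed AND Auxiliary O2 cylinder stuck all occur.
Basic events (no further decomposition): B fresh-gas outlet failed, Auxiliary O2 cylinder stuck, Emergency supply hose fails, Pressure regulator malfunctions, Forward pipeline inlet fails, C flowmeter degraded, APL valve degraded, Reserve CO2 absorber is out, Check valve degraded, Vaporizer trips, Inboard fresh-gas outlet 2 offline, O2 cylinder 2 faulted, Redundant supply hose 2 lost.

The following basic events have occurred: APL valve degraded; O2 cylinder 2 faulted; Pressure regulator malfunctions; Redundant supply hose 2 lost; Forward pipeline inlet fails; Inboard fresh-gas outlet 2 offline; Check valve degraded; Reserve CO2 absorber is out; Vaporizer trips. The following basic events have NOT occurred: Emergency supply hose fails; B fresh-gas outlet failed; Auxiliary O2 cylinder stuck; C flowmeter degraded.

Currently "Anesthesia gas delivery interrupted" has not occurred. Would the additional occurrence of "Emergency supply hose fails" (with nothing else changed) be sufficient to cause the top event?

Counterfactual: set "Emergency supply hose fails" to occurred.
Pipeline path down [AND]: B fresh-gas outlet failed=not, Auxiliary O2 cylinder stuck=not → not all inputs occur → does not occur.
Breathing circuit fails [AND]: Forward pipeline inlet fails=occurs, C flowmeter degraded=not → not all inputs occur → does not occur.
Scavenge line lost [AND]: Pressure regulator malfunctions=occurs, Breathing circuit fails=not, APL valve degraded=occurs → not all inputs occur → does not occur.
Vaporizer chain fails [OR]: Emergency supply hose fails=occurs, Scavenge line lost=not → at least one input occurs → occurs.
O2 supply unavailable [OR]: Pipeline path down=not, Vaporizer chain fails=occurs → at least one input occurs → occurs.
Cylinder backup unavailable [AND]: Reserve CO2 absorber is out=occurs, Check valve degraded=occurs → all inputs occur → occurs.
Pipeline path 2 unavailable [AND]: Vaporizer trips=occurs, Inboard fresh-gas outlet 2 offline=occurs, O2 cylinder 2 faulted=occurs, Redundant supply hose 2 lost=occurs → all inputs occur → occurs.
Anesthesia gas delivery interrupted [AND]: O2 supply unavailable=occurs, Cylinder backup unavailable=occurs, Pipeline path 2 unavailable=occurs → all inputs occur → occurs.

Yes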